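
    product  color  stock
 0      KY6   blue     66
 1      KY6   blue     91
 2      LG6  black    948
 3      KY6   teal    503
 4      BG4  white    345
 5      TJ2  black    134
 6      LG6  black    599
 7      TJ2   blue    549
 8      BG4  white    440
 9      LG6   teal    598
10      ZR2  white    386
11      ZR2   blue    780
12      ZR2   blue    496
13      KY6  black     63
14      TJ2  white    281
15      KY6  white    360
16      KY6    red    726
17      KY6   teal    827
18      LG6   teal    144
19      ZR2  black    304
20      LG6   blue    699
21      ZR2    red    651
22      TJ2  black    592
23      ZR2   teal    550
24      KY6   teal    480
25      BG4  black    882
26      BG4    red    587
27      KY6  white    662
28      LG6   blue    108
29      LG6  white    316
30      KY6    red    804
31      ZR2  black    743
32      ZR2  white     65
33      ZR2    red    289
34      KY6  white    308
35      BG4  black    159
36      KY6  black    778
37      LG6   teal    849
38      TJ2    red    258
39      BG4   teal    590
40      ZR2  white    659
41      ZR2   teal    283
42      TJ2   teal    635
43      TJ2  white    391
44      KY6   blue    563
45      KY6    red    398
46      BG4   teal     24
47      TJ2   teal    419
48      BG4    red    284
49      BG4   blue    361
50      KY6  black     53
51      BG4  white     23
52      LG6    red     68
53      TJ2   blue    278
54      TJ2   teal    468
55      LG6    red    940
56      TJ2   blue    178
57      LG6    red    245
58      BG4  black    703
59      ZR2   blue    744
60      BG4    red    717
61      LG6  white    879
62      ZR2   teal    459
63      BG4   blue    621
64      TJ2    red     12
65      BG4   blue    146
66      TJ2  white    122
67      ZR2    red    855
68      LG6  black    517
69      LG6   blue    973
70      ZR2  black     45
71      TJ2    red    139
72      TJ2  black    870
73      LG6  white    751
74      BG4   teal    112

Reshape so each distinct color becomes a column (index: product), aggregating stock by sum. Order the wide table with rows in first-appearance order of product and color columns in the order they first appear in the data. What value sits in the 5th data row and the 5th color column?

With rows in first-appearance order of product, row 5 is product=ZR2. color columns in first-appearance order: blue, black, teal, white, red; column 5 is red.
Long rows with product=ZR2, color=red: 651 + 289 + 855 = 1795.

1795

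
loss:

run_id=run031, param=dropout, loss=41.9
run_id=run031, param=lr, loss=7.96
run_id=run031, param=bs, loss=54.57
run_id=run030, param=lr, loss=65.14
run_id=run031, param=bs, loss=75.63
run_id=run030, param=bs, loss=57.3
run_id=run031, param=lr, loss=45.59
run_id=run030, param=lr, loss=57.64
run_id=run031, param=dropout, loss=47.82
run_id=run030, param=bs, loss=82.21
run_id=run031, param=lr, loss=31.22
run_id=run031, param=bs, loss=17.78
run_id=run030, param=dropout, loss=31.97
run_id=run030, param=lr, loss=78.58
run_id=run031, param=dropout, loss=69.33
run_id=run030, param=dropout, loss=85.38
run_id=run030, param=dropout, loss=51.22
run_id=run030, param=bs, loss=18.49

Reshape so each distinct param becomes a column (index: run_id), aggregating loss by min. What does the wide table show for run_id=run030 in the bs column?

18.49

Rows with run_id=run030 and param=bs: loss values are 57.3, 82.21, 18.49.
min(57.3, 82.21, 18.49) = 18.49.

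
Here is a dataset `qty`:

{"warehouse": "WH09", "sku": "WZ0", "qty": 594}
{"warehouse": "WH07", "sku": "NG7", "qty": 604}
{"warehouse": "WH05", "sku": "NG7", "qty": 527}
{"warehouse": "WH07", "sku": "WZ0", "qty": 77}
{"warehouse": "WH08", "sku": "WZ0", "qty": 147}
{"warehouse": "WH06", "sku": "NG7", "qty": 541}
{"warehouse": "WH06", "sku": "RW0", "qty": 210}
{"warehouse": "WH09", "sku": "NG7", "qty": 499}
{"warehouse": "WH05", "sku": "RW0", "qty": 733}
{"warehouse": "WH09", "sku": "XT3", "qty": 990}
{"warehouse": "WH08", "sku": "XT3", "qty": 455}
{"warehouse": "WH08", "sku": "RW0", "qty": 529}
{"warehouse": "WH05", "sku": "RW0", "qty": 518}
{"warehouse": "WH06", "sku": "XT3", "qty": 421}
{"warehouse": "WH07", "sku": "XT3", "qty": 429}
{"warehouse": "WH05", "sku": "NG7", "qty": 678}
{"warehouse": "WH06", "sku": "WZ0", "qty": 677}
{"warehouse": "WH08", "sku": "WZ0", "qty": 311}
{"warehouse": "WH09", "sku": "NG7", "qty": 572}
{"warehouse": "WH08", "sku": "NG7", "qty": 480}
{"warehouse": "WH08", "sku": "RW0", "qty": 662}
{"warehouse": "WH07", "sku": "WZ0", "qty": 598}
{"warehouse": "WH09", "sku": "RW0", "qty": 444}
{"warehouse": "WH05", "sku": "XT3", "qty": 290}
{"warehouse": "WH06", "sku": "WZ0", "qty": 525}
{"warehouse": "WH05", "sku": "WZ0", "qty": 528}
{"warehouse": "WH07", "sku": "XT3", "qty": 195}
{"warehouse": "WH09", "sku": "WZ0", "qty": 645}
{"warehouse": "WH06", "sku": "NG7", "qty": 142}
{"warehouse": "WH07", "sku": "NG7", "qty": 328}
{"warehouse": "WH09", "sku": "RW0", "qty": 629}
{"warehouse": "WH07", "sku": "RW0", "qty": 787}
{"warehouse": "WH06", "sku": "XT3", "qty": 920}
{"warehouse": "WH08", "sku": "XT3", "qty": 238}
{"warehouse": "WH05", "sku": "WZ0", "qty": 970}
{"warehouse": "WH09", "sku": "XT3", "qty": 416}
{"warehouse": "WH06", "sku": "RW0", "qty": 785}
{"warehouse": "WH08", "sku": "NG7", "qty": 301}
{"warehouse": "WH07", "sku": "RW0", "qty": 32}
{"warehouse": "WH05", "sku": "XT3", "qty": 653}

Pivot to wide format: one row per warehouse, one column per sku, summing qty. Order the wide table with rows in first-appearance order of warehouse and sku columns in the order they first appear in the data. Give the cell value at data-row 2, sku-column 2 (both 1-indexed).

With rows in first-appearance order of warehouse, row 2 is warehouse=WH07. sku columns in first-appearance order: WZ0, NG7, RW0, XT3; column 2 is NG7.
Long rows with warehouse=WH07, sku=NG7: 604 + 328 = 932.

932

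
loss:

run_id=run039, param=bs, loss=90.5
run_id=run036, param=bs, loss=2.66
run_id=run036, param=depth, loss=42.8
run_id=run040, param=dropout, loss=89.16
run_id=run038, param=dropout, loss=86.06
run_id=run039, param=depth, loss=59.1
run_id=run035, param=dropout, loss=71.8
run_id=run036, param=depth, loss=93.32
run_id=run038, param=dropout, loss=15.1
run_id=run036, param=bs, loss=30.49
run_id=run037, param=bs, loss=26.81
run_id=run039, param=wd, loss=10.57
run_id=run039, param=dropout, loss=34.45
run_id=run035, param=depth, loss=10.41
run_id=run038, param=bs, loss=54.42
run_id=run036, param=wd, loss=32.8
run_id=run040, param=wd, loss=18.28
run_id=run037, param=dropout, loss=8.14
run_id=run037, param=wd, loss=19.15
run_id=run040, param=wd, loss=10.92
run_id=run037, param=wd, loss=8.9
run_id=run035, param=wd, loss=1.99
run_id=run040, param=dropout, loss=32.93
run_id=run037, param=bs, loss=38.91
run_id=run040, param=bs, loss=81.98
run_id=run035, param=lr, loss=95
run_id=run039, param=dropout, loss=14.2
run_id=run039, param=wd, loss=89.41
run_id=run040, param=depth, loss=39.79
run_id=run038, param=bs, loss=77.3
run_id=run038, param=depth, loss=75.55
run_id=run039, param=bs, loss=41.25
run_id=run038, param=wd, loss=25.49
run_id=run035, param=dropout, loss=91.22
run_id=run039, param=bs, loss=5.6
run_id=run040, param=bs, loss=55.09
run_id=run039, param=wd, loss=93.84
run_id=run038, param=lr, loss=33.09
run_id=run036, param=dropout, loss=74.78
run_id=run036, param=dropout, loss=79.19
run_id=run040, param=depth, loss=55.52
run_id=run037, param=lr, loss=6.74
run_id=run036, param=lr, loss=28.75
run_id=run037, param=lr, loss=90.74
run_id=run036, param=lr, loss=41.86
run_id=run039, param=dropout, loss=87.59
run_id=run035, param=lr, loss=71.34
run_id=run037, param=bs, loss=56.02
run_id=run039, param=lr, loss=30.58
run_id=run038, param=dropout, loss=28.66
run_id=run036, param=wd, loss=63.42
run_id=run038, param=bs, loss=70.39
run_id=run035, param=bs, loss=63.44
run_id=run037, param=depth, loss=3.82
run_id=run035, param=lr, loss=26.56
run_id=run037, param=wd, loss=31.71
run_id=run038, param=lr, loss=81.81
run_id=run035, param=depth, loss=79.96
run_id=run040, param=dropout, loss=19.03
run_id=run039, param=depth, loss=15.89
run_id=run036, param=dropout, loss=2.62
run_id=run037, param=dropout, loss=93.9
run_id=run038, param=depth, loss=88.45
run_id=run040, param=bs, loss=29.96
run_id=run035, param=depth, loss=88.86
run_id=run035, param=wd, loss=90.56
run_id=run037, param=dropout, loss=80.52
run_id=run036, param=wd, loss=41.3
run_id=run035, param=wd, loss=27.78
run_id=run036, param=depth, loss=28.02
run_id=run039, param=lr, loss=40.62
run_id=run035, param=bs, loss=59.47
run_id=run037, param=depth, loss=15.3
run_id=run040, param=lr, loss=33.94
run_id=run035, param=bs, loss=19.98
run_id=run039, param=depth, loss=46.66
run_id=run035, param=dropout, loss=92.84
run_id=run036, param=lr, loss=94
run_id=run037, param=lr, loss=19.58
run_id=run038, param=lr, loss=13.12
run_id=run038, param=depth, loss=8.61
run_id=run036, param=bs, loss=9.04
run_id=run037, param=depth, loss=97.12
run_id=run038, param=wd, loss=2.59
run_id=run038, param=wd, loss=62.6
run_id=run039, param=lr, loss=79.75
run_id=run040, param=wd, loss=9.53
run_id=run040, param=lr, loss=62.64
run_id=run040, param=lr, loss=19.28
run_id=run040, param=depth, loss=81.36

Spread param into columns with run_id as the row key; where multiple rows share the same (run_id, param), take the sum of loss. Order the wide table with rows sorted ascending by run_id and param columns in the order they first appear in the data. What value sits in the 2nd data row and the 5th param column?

164.61

With rows sorted ascending by run_id, row 2 is run_id=run036. param columns in first-appearance order: bs, depth, dropout, wd, lr; column 5 is lr.
Long rows with run_id=run036, param=lr: 28.75 + 41.86 + 94 = 164.61.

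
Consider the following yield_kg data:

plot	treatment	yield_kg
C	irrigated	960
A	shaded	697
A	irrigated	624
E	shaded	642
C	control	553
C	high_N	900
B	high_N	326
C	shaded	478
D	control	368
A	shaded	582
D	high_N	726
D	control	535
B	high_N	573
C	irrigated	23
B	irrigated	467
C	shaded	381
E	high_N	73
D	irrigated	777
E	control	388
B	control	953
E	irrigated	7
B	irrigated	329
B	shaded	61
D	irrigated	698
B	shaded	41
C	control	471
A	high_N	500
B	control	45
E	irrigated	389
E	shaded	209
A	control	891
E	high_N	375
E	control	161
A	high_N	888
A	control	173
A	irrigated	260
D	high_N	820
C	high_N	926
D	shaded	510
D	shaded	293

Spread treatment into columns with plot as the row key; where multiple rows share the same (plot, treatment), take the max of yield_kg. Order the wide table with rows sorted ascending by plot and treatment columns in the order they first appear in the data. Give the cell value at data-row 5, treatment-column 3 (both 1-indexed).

With rows sorted ascending by plot, row 5 is plot=E. treatment columns in first-appearance order: irrigated, shaded, control, high_N; column 3 is control.
Long rows with plot=E, treatment=control: max(388, 161) = 388.

388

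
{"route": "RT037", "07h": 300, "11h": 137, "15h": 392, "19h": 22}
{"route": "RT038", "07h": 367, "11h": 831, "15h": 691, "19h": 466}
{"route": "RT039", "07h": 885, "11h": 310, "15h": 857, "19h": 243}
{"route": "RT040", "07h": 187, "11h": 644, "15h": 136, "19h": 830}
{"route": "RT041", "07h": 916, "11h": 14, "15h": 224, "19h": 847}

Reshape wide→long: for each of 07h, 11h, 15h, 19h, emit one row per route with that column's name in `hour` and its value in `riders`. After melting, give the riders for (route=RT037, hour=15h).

392

Unpivoting turns each (route, wide-column) pair into one long row.
The wide cell at row RT037, column 15h holds 392, so the long row (RT037, 15h) has riders=392.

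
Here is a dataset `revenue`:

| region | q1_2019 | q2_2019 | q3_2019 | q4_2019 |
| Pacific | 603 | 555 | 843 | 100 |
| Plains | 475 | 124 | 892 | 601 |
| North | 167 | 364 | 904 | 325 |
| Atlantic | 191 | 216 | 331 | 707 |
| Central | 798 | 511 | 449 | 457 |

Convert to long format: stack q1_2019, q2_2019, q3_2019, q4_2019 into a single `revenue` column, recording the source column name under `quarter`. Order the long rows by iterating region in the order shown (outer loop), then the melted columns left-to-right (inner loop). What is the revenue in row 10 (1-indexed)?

364

20 rows total (5 × 4). Row 10: index ⌊(10-1)/4⌋ = 2 into region → North; (10-1) mod 4 = 1 into the melted columns → q2_2019.
So row 10 is (North, q2_2019, 364); revenue = 364.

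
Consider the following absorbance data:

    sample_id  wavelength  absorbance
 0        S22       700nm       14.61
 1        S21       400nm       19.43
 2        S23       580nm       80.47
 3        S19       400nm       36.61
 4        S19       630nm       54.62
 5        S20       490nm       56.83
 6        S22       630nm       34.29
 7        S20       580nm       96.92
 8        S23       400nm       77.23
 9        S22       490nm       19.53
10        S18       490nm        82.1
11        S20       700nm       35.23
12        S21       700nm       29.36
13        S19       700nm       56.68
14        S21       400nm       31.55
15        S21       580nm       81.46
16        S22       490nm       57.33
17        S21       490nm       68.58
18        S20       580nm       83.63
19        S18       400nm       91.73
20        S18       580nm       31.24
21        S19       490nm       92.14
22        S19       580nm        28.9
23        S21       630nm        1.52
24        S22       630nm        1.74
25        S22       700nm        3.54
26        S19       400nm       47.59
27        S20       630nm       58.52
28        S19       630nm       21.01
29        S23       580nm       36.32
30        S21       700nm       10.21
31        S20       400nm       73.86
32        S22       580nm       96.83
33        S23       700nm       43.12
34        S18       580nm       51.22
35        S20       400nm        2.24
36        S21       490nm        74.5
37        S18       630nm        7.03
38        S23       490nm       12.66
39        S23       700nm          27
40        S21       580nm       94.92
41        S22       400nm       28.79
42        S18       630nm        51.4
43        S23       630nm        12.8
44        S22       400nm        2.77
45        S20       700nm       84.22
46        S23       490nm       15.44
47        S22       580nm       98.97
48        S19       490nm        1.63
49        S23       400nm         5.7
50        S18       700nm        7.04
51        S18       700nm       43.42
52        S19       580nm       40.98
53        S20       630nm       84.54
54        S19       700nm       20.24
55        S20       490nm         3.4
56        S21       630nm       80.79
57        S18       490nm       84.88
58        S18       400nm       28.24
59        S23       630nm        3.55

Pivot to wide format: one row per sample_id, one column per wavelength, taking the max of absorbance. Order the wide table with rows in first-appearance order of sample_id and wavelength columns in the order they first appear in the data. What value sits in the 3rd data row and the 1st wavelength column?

43.12

With rows in first-appearance order of sample_id, row 3 is sample_id=S23. wavelength columns in first-appearance order: 700nm, 400nm, 580nm, 630nm, 490nm; column 1 is 700nm.
Long rows with sample_id=S23, wavelength=700nm: max(43.12, 27) = 43.12.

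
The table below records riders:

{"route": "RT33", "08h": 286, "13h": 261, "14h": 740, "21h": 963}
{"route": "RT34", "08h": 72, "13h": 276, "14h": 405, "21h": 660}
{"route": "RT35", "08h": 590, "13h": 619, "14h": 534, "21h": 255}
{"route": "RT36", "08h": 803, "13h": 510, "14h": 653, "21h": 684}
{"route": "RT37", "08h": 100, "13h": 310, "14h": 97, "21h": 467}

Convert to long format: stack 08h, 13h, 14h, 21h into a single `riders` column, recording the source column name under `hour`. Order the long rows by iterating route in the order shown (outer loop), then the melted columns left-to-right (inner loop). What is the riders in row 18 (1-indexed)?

20 rows total (5 × 4). Row 18: index ⌊(18-1)/4⌋ = 4 into route → RT37; (18-1) mod 4 = 1 into the melted columns → 13h.
So row 18 is (RT37, 13h, 310); riders = 310.

310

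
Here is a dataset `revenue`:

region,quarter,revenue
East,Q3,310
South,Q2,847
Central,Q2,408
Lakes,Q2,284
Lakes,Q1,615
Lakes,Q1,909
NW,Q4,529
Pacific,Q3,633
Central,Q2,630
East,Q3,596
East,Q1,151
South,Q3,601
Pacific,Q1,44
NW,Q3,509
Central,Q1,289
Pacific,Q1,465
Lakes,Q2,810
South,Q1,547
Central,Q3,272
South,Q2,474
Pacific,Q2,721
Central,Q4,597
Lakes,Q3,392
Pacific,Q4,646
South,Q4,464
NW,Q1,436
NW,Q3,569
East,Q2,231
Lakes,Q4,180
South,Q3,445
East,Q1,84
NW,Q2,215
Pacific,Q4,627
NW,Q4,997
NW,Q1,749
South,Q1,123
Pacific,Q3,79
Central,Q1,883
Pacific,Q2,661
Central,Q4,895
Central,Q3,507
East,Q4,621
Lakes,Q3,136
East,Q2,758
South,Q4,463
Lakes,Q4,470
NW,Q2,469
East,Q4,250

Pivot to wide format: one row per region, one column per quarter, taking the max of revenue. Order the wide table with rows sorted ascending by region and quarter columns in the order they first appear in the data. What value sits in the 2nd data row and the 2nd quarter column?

With rows sorted ascending by region, row 2 is region=East. quarter columns in first-appearance order: Q3, Q2, Q1, Q4; column 2 is Q2.
Long rows with region=East, quarter=Q2: max(231, 758) = 758.

758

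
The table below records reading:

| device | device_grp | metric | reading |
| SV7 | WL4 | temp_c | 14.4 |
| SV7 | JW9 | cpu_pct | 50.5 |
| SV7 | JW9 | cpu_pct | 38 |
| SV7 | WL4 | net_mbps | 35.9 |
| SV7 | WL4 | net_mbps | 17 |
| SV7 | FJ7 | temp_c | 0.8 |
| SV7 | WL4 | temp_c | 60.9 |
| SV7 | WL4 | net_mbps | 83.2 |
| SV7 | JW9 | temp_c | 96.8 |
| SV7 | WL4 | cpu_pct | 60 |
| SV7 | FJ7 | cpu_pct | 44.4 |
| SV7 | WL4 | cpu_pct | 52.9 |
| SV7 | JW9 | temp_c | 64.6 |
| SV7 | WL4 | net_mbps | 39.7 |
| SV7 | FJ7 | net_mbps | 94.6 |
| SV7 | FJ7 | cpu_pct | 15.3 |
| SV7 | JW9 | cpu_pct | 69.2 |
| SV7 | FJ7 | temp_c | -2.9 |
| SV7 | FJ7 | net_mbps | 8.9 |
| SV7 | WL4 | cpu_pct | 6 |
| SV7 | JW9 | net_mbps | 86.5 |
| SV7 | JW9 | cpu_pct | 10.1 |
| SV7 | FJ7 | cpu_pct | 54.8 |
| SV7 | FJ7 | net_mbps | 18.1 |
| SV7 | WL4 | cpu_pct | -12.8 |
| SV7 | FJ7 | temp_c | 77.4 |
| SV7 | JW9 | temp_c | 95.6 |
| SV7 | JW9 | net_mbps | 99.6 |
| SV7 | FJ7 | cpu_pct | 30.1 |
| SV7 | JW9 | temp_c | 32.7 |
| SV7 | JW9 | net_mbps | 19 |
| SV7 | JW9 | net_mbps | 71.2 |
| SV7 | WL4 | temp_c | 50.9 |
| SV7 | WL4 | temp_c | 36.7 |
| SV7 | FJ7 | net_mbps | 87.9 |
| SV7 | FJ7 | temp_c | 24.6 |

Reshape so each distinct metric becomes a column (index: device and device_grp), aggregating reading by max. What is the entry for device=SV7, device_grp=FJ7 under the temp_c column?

Rows with device=SV7, device_grp=FJ7 and metric=temp_c: reading values are 0.8, -2.9, 77.4, 24.6.
max(0.8, -2.9, 77.4, 24.6) = 77.4.

77.4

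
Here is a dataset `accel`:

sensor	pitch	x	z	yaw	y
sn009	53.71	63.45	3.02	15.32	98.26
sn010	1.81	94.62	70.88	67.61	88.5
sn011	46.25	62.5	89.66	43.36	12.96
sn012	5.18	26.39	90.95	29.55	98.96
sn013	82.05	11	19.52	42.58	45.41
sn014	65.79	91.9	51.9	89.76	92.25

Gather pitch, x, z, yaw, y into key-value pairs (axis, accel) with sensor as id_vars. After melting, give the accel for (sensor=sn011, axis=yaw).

43.36

Unpivoting turns each (sensor, wide-column) pair into one long row.
The wide cell at row sn011, column yaw holds 43.36, so the long row (sn011, yaw) has accel=43.36.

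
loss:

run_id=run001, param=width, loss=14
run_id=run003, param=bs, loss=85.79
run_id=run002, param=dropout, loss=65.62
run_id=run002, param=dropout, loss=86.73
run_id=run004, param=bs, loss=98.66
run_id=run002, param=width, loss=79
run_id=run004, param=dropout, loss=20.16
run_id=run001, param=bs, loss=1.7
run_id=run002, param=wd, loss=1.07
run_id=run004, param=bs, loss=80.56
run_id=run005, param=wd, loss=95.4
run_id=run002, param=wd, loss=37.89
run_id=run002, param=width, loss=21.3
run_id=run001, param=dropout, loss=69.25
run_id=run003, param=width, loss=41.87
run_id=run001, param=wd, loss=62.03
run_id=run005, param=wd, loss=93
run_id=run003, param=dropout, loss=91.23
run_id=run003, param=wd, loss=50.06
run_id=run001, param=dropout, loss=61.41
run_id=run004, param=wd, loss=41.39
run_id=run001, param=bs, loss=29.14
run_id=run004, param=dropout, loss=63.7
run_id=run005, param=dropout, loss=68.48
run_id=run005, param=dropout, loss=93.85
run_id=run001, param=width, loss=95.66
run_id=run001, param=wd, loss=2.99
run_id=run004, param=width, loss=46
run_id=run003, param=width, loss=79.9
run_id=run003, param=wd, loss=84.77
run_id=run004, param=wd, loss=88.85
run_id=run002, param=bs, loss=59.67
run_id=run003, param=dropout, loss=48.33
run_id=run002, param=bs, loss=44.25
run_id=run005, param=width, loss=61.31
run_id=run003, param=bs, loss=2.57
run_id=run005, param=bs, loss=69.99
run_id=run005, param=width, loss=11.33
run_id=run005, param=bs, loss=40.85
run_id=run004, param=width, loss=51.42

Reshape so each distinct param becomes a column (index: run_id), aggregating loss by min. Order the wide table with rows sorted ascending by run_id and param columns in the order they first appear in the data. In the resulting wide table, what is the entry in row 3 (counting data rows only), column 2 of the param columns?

With rows sorted ascending by run_id, row 3 is run_id=run003. param columns in first-appearance order: width, bs, dropout, wd; column 2 is bs.
Long rows with run_id=run003, param=bs: min(85.79, 2.57) = 2.57.

2.57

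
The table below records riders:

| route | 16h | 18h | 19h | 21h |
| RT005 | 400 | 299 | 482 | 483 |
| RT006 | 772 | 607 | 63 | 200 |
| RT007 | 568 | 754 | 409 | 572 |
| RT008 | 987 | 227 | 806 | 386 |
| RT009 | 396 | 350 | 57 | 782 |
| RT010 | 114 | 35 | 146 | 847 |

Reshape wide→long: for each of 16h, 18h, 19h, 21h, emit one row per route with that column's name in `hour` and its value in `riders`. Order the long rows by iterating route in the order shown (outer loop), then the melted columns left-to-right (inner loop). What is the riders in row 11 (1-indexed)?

409

24 rows total (6 × 4). Row 11: index ⌊(11-1)/4⌋ = 2 into route → RT007; (11-1) mod 4 = 2 into the melted columns → 19h.
So row 11 is (RT007, 19h, 409); riders = 409.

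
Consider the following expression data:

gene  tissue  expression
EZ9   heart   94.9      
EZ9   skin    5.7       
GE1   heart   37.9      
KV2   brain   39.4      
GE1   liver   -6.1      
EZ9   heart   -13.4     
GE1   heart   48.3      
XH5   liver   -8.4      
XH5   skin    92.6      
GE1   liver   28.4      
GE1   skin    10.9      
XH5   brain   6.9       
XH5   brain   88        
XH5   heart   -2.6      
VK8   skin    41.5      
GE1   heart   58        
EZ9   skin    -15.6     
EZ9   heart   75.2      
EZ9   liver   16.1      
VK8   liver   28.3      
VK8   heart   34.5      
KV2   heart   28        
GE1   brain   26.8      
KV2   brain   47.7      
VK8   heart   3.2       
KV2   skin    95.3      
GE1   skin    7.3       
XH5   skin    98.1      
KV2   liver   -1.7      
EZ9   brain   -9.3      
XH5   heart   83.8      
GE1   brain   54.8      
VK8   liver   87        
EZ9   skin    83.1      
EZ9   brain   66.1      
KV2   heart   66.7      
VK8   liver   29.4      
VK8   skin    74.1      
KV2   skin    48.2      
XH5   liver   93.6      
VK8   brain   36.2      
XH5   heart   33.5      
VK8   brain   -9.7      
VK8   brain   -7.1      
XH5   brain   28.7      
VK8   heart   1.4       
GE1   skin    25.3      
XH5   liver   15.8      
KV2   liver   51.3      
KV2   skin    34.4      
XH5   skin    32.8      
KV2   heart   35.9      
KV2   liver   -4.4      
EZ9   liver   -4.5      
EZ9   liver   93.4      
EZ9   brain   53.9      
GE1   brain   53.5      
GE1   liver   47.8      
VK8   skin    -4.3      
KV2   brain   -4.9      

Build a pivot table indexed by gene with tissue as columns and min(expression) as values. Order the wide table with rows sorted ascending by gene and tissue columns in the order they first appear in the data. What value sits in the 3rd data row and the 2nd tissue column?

With rows sorted ascending by gene, row 3 is gene=KV2. tissue columns in first-appearance order: heart, skin, brain, liver; column 2 is skin.
Long rows with gene=KV2, tissue=skin: min(95.3, 48.2, 34.4) = 34.4.

34.4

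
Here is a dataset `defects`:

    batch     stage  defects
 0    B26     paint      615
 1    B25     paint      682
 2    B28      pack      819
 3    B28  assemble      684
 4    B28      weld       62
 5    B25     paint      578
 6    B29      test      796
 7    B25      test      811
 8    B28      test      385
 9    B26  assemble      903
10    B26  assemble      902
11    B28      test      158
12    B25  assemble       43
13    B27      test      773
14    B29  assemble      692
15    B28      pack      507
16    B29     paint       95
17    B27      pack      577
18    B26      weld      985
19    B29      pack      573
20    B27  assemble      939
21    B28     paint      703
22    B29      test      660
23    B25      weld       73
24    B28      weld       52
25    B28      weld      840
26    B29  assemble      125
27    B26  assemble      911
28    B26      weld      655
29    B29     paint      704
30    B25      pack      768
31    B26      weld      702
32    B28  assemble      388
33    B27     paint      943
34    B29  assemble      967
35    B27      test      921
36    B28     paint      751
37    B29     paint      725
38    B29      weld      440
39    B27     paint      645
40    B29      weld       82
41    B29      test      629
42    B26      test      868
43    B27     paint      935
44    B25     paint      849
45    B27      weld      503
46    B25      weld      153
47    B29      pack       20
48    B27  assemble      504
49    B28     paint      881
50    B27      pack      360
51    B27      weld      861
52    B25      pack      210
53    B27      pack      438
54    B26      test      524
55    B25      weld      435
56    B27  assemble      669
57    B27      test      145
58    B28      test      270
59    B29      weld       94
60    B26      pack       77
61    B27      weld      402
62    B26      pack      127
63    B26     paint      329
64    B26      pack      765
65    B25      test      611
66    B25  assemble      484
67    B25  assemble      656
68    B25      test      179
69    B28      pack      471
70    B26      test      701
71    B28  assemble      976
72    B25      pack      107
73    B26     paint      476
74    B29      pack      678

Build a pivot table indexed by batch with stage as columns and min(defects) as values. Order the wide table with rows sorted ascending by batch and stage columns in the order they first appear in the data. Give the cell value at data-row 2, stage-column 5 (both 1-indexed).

With rows sorted ascending by batch, row 2 is batch=B26. stage columns in first-appearance order: paint, pack, assemble, weld, test; column 5 is test.
Long rows with batch=B26, stage=test: min(868, 524, 701) = 524.

524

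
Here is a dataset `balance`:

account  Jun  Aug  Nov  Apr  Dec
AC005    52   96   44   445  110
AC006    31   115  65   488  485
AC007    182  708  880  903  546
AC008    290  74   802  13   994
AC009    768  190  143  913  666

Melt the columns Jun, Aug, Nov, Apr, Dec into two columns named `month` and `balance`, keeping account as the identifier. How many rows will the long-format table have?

5 account values × 5 melted columns = 25 rows.

25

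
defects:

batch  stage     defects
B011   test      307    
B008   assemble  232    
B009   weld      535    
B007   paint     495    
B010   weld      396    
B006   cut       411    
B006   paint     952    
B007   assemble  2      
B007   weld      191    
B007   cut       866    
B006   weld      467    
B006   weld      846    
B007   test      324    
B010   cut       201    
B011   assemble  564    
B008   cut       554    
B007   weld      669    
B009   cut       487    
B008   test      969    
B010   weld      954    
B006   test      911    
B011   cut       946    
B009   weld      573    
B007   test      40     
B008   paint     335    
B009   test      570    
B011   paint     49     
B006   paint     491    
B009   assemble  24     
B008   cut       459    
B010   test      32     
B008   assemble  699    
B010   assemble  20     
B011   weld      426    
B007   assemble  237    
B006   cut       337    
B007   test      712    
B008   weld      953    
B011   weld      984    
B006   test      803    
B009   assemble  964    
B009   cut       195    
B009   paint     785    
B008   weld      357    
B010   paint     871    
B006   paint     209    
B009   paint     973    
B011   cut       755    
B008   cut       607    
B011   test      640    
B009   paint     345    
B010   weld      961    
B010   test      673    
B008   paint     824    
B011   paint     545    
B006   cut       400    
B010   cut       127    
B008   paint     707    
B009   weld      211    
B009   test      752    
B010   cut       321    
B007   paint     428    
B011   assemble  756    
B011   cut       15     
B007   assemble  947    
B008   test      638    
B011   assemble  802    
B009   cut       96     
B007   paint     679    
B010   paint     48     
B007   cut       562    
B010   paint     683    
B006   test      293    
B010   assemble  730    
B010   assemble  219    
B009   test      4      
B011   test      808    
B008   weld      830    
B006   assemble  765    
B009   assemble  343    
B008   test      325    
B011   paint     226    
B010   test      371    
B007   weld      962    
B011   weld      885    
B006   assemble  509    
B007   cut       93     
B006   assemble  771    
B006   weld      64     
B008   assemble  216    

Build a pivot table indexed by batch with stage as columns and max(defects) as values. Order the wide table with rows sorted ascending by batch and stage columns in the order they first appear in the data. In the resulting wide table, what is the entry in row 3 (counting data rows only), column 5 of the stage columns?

With rows sorted ascending by batch, row 3 is batch=B008. stage columns in first-appearance order: test, assemble, weld, paint, cut; column 5 is cut.
Long rows with batch=B008, stage=cut: max(554, 459, 607) = 607.

607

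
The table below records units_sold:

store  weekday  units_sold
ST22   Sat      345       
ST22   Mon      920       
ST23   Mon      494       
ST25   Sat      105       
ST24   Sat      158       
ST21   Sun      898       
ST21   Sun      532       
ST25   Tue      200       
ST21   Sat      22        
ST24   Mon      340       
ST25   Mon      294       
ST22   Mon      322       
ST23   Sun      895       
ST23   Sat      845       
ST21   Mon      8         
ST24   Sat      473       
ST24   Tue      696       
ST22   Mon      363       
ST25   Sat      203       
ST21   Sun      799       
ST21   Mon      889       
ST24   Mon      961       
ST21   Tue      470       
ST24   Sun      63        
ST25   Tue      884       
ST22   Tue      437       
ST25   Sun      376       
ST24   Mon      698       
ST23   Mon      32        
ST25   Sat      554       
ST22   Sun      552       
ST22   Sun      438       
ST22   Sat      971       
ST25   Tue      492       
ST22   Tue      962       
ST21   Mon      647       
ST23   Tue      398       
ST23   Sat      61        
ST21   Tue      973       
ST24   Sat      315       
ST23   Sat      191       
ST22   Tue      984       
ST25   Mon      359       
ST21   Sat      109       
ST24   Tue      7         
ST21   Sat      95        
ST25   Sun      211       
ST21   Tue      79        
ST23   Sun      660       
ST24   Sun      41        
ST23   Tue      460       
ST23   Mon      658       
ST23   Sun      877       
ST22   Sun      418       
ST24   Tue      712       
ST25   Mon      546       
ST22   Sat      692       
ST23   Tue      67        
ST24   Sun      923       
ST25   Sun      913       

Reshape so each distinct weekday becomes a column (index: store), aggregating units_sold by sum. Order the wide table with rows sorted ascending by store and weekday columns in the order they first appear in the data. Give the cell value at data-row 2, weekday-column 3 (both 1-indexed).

With rows sorted ascending by store, row 2 is store=ST22. weekday columns in first-appearance order: Sat, Mon, Sun, Tue; column 3 is Sun.
Long rows with store=ST22, weekday=Sun: 552 + 438 + 418 = 1408.

1408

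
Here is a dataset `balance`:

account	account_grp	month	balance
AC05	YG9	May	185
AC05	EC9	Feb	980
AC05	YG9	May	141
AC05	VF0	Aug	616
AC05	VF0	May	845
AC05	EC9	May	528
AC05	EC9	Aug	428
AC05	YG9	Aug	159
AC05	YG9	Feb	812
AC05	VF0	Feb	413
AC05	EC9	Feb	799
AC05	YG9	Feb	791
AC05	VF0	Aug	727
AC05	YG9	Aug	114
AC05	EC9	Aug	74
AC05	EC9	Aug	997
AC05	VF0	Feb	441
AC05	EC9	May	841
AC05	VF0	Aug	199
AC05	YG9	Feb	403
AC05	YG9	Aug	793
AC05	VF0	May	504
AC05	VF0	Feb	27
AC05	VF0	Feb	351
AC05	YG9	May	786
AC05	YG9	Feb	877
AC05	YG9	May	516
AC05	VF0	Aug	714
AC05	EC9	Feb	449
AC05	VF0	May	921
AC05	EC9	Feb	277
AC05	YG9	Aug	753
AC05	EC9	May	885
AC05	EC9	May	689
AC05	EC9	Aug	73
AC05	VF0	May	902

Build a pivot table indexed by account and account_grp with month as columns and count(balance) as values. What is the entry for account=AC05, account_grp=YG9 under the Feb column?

4

Rows with account=AC05, account_grp=YG9 and month=Feb: balance values are 812, 791, 403, 877.
4 rows match — count = 4.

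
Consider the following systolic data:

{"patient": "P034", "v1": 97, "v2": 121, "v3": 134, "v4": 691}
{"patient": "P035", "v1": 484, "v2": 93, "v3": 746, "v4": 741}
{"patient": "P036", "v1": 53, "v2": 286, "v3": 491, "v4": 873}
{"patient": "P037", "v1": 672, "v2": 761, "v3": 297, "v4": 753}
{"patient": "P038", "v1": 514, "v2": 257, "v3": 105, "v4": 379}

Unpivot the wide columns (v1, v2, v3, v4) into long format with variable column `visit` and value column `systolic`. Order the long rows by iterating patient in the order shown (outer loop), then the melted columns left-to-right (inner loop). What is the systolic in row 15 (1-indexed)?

297

20 rows total (5 × 4). Row 15: index ⌊(15-1)/4⌋ = 3 into patient → P037; (15-1) mod 4 = 2 into the melted columns → v3.
So row 15 is (P037, v3, 297); systolic = 297.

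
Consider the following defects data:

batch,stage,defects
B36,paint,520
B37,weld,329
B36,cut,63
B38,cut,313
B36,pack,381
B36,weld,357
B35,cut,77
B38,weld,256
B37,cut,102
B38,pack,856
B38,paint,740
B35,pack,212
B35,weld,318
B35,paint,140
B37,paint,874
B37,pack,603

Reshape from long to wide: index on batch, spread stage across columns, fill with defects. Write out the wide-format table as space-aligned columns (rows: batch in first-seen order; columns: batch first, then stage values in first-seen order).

batch  paint  weld  cut  pack
B36    520    357   63   381 
B37    874    329   102  603 
B38    740    256   313  856 
B35    140    318   77   212 

Columns: batch plus the 4 distinct stage values (paint, weld, cut, pack).
For example, row B36 column paint takes defects=520 from the long row (B36, paint).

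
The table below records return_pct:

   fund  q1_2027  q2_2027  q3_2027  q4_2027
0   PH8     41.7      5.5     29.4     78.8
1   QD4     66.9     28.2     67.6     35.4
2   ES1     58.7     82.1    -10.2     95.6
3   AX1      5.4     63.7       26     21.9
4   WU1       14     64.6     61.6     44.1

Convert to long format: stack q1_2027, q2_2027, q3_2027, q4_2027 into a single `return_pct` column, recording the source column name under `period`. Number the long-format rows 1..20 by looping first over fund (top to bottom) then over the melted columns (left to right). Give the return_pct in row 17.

20 rows total (5 × 4). Row 17: index ⌊(17-1)/4⌋ = 4 into fund → WU1; (17-1) mod 4 = 0 into the melted columns → q1_2027.
So row 17 is (WU1, q1_2027, 14); return_pct = 14.

14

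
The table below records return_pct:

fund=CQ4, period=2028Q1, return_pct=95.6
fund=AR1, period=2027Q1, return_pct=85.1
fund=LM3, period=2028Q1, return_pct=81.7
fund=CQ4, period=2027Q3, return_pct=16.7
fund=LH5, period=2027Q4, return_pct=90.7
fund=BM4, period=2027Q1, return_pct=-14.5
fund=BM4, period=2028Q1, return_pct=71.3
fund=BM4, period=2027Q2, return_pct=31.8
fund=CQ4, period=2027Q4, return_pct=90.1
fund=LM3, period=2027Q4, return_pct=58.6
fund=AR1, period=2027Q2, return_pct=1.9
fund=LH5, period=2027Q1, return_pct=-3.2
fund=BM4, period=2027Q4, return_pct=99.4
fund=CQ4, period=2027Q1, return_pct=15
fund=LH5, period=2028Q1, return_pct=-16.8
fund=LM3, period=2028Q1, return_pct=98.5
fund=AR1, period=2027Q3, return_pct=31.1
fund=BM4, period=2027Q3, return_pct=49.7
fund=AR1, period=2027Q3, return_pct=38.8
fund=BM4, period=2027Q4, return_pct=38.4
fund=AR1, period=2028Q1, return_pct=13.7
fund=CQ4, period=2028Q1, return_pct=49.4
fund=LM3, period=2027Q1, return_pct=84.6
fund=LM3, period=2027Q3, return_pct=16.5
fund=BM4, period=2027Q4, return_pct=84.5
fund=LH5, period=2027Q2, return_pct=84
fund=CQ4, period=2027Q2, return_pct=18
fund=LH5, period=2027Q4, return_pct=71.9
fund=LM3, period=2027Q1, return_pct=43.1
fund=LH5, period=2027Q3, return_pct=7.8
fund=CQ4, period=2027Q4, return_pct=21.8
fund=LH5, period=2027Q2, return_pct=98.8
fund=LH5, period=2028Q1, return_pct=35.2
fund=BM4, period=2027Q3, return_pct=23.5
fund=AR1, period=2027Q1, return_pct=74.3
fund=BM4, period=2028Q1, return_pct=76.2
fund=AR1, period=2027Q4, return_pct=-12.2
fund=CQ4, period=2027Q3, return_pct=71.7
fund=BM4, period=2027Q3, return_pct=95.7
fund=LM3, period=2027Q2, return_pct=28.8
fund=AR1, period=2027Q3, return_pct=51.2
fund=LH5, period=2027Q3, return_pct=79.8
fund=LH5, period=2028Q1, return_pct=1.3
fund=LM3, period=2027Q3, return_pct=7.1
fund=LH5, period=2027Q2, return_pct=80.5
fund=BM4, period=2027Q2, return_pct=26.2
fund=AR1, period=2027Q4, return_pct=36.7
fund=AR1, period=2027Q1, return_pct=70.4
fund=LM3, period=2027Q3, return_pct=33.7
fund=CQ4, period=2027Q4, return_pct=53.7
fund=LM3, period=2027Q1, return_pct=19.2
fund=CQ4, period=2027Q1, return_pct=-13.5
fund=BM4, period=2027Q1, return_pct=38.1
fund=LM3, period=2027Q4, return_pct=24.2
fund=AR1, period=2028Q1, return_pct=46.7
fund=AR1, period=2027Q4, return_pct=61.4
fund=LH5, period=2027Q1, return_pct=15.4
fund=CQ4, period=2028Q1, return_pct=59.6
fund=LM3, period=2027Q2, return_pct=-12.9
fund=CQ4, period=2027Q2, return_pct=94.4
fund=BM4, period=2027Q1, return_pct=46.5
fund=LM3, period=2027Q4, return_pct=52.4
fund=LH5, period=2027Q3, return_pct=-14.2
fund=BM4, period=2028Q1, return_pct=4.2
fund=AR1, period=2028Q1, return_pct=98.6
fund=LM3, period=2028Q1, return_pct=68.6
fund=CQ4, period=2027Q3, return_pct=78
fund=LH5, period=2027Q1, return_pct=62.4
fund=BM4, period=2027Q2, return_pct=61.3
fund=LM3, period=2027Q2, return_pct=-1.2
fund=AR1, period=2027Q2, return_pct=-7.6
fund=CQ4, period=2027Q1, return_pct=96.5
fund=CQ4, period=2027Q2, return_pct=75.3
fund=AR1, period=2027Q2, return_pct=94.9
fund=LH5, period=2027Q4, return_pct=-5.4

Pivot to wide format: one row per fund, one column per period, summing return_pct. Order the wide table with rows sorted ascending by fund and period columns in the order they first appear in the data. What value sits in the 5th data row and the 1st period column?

248.8

With rows sorted ascending by fund, row 5 is fund=LM3. period columns in first-appearance order: 2028Q1, 2027Q1, 2027Q3, 2027Q4, 2027Q2; column 1 is 2028Q1.
Long rows with fund=LM3, period=2028Q1: 81.7 + 98.5 + 68.6 = 248.8.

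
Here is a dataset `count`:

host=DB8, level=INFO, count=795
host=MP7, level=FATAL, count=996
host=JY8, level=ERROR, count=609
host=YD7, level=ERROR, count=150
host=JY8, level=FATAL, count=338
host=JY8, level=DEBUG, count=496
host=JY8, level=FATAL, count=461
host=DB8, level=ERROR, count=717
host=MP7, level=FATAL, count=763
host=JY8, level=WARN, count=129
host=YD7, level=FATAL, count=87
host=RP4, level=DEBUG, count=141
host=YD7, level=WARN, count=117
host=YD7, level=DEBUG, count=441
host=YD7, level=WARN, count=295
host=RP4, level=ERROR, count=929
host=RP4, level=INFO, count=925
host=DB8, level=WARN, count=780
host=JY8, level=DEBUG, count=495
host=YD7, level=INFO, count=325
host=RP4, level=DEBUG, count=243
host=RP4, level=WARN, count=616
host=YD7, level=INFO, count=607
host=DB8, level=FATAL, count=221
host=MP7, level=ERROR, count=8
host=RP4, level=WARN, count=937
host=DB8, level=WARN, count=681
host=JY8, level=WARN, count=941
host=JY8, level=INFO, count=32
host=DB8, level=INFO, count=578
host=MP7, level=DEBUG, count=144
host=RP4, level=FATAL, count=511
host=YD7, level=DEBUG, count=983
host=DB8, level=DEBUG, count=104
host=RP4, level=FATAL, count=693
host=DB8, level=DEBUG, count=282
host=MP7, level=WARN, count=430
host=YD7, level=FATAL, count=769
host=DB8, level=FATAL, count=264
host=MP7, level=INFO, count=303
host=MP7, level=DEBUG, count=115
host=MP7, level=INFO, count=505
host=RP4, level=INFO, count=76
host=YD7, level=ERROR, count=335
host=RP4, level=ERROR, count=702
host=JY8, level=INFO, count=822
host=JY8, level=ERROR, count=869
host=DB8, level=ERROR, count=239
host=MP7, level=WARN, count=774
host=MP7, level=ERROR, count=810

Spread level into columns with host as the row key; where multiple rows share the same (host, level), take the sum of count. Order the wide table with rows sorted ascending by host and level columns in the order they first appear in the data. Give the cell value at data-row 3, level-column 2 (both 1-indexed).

With rows sorted ascending by host, row 3 is host=MP7. level columns in first-appearance order: INFO, FATAL, ERROR, DEBUG, WARN; column 2 is FATAL.
Long rows with host=MP7, level=FATAL: 996 + 763 = 1759.

1759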